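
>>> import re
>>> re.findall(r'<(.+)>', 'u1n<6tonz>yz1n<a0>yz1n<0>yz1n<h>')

Because there's exactly one group, `findall` drops the full match and keeps group 1 from the one hit.

['6tonz>yz1n<a0>yz1n<0>yz1n<h']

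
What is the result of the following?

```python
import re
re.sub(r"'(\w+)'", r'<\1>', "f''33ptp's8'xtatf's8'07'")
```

Matches: at [2:9] → "'33ptp'"; at [11:18] → "'xtatf'"; at [20:24] → "'07'".
Each match is replaced using the text its own group 1 captured.

"f'<33ptp>s8<xtatf>s8<07>"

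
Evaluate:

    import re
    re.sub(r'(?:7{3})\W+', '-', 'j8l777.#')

Pattern: exactly 3 of a literal '7' (non-capturing group); then one or more of a non-word character.
Matches: at [3:8] → '777.#'.
`sub` substitutes '-' at each match site.

'j8l-'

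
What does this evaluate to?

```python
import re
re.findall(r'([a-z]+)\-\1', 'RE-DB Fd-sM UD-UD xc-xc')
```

A backreference is literal: `\1` must see the identical characters the first group matched.
With a single group, `findall` returns only what that group captured — 1 item.

['xc']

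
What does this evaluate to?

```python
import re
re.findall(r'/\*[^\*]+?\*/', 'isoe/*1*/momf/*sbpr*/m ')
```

['/*1*/', '/*sbpr*/']

Matches: at [4:9] → '/*1*/'; at [13:21] → '/*sbpr*/'.
No capturing groups, so `findall` returns the 2 full match strings.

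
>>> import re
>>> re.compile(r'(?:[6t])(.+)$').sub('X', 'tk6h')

'X'

This matches one of [6t] (non-capturing group); then one or more of any character (captured); then anchored at the end.
Matches: at [0:4] → 'tk6h'.
Every occurrence is swapped for 'X'.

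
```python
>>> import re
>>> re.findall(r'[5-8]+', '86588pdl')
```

No capturing groups, so `findall` returns the 1 full match string.

['86588']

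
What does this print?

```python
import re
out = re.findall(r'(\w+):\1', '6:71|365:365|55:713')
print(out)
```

`\1` has to match the exact text group 1 already captured.
Scanning left to right: at [5:12] match '365:365', group 1 = '365'.
Because there's exactly one group, `findall` drops the full match and keeps group 1 from the one hit.

['365']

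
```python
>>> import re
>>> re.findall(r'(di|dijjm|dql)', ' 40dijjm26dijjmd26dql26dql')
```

`|` is ordered: at each position the engine commits to the first alternative that works.
`findall` collects group 1 from each match (4 total).

['di', 'di', 'dql', 'dql']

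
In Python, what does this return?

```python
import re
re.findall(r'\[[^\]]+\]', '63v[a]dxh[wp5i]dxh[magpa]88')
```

['[a]', '[wp5i]', '[magpa]']

Walking the string: at [3:6] → '[a]'; at [9:15] → '[wp5i]'; at [18:25] → '[magpa]'.
`findall` yields the raw match text (3 of them) because the pattern has no groups.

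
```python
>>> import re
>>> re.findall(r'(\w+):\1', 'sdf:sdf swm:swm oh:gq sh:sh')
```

['sdf', 'swm', 'sh']

`\1` has to match the exact text group 1 already captured.
With a single group, `findall` returns only what that group captured — 3 items.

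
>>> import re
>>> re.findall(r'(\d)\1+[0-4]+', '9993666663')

A backreference is literal: `\1` must see the identical characters the first group matched.
Matches: at [0:4] match '9993', group 1 = '9'; at [4:10] match '666663', group 1 = '6'.
`findall` collects group 1 from each match (2 total).

['9', '6']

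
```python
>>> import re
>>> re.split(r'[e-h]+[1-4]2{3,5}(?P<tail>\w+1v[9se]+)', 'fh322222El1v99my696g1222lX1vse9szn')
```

['', 'El1v99my696g1222lX1vse9s', 'zn']

With a capturing group present, the delimiter's captured portion is kept in the result list.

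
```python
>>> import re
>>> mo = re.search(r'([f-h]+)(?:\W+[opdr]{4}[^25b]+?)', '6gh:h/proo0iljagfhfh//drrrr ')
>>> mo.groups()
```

('h',)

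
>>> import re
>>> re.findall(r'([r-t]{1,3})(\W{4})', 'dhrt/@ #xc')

[('rt', '/@ #')]

This matches 1 to 3 of a character in [r-t] (captured); then exactly 4 of a non-word character (captured).
Walking the string: at [2:8] match 'rt/@ #', groups = ('rt', '/@ #').
With 2 capturing groups, `findall` returns a 2-tuple per match.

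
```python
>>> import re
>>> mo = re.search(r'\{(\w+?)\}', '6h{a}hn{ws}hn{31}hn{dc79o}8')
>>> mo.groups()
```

Unlike `match`, `search` isn't anchored — it looks for the pattern anywhere in the string.
The match spans [2:5] → '{a}'.
Captured: group 1 = 'a'.

('a',)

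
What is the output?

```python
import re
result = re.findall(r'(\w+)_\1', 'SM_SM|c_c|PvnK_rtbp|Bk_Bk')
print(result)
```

`\1` is not a pattern — it's the concrete string captured by group 1, re-applied verbatim.
Matches: at [0:5] match 'SM_SM', group 1 = 'SM'; at [6:9] match 'c_c', group 1 = 'c'; at [20:25] match 'Bk_Bk', group 1 = 'Bk'.
Because there's exactly one group, `findall` drops the full match and keeps group 1 from each hit.

['SM', 'c', 'Bk']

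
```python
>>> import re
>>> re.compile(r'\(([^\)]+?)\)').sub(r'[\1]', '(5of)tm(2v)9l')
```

Matches: at [0:5] → '(5of)'; at [7:11] → '(2v)'.
Each match is replaced using the text its own group 1 captured.

'[5of]tm[2v]9l'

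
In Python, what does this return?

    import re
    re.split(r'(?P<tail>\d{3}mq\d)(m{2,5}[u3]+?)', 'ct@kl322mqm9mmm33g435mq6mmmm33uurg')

['ct@kl322mqm9mmm33g', '435mq6', 'mmmm3', '3uurg']

A `+?`/`*?`/`{m,n}?` starts at its minimum and grows only as far as needed for what follows to match.
Because the pattern has a capturing group, `split` also inserts each captured text between the pieces.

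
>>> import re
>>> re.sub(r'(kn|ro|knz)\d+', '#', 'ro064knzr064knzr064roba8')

Every occurrence is swapped for '#'.

'#knzr064knzr064roba8'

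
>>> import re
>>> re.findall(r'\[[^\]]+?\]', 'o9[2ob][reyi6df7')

No capturing groups, so `findall` returns the 1 full match string.

['[2ob]']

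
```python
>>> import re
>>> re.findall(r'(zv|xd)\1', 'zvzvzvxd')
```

['zv']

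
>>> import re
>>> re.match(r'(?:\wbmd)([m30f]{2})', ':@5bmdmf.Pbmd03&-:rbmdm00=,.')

This matches a word character, then the literal 'bmd' (non-capturing group); then exactly 2 of one of [m30f] (captured).
`match` is anchored at position 0; if the pattern doesn't fit there, it returns None.
Here position 0 doesn't satisfy it, so the call returns None.

None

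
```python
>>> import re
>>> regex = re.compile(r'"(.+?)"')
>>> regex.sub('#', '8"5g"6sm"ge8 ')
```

Because the quantifier is non-greedy, it stops expanding at the earliest point where the rest of the pattern can succeed.
`sub` substitutes '#' at each match site.

'8#6sm"ge8 '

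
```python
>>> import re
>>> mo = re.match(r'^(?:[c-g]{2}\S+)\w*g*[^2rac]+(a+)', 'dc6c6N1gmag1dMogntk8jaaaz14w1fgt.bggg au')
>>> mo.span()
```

(0, 39)

The pattern matches anchored at the start of the string; then exactly 2 of a character in [c-g], then one or more of a non-whitespace character (non-capturing group); then zero or more of a word character, then zero or more of a literal 'g', then one or more of any character except [2rac]; then one or more of a literal 'a' (captured).
With `match`, the pattern is implicitly anchored at the beginning.
The match spans [0:39] → 'dc6c6N1gmag1dMogntk8jaaaz14w1fgt.bggg a'.
Captured: group 1 = 'a'.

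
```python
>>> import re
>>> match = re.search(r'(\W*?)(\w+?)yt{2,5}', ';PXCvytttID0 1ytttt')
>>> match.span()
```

The pattern matches zero or more of a non-word character (lazy) (captured); then one or more of a word character (lazy) (captured); then the literal 'y', then 2 to 5 of the literal 't'.
`re.search` tries every starting position until one works.
The match spans [0:9] → ';PXCvyttt'.
Captured: group 1 = ';', group 2 = 'PXCv'.

(0, 9)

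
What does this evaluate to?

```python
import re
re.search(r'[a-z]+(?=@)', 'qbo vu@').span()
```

(4, 6)

The lookaround is zero-width — it requires the adjacent text to match without consuming it, so the asserted text isn't part of the match.
The match spans [4:6] → 'vu'.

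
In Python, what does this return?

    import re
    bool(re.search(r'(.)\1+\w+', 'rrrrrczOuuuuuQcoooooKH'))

`\1` is not a pattern — it's the concrete string captured by group 1, re-applied verbatim.
The match spans [0:22] → 'rrrrrczOuuuuuQcoooooKH'.

True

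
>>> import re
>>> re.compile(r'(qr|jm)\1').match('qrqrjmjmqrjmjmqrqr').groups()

The match spans [0:4] → 'qrqr'.
Captured: group 1 = 'qr'.

('qr',)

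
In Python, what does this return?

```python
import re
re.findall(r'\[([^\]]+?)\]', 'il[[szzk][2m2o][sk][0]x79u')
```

['[szzk', '2m2o', 'sk', '0']

Scanning left to right: at [2:9] match '[[szzk]', group 1 = '[szzk'; at [9:15] match '[2m2o]', group 1 = '2m2o'; at [15:19] match '[sk]', group 1 = 'sk'; at [19:22] match '[0]', group 1 = '0'.
With a single group, `findall` returns only what that group captured — 4 items.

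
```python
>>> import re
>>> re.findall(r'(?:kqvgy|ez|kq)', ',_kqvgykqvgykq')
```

['kqvgy', 'kqvgy', 'kq']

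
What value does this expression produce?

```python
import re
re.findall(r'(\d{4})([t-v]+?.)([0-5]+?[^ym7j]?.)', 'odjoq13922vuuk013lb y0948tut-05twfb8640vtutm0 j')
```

A non-greedy quantifier consumes as few characters as it can — just enough that the remainder of the pattern still matches from where it stops; whatever follows it matches normally.
`findall` packs the 3 group values into a tuple for every match.

[('3922', 'vuuk', '013'), ('0948', 'tut-', '05t'), ('8640', 'vtutm', '0 j')]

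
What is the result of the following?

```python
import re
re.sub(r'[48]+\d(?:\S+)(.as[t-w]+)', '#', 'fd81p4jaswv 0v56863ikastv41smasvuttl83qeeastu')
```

'fd# 0v56#'

Pattern: one or more of one of [48], then a digit; then one or more of a non-whitespace character (non-capturing group); then any character, then the literal 'as', then one or more of a character in [t-w] (captured).
Each match is replaced by '#'.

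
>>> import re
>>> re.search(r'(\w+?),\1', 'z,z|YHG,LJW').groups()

('z',)

`\1` is not a pattern — it's the concrete string captured by group 1, re-applied verbatim.
`re.search` tries every starting position until one works.
The match spans [0:3] → 'z,z'.
Captured: group 1 = 'z'.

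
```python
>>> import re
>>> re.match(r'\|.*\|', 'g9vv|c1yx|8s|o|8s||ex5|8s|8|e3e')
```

None

`re.match` only tries the pattern at the start of the string.
Here position 0 doesn't satisfy it, so the call returns None.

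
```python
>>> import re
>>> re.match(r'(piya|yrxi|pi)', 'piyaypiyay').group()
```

Branches in `(...|...)` are attempted left-to-right; the first branch that allows the whole pattern to succeed is taken.
`re.match` only tries the pattern at the start of the string.
The match spans [0:4] → 'piya'.
Captured: group 1 = 'piya'.

'piya'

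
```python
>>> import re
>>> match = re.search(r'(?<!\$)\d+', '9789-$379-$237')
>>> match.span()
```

(0, 4)

A negative assertion filters positions out without eating any characters.
`re.search` scans for the first position where the pattern succeeds.
The match spans [0:4] → '9789'.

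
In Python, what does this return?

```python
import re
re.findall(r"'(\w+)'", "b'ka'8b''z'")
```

['ka', 'z']

Walking the string: at [1:5] match "'ka'", group 1 = 'ka'; at [8:11] match "'z'", group 1 = 'z'.
With a single group, `findall` returns only what that group captured — 2 items.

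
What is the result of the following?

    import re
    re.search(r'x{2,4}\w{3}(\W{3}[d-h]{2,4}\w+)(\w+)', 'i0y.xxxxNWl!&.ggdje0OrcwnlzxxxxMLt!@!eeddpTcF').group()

'xxxxNWl!&.ggdje0OrcwnlzxxxxMLt'

The pattern matches 2 to 4 of the literal 'x', then exactly 3 of a word character; then exactly 3 of a non-word character, then 2 to 4 of a character in [d-h], then one or more of a word character (captured); then one or more of a word character (captured).
The match spans [4:34] → 'xxxxNWl!&.ggdje0OrcwnlzxxxxMLt'.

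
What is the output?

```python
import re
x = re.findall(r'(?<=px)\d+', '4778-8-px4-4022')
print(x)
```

['4']

Lookahead/lookbehind check context without consuming it, so the matched span excludes the asserted characters.
Since nothing is captured, `findall` lists the 1 matched substring directly.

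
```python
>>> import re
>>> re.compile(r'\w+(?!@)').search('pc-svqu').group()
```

'pc'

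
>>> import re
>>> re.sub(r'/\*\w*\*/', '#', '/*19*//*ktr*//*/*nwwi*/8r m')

'##/*#8r m'

Every occurrence is swapped for '#'.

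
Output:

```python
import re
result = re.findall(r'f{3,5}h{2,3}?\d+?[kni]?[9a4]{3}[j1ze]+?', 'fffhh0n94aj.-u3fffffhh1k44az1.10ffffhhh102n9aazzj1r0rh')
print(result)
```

This matches 3 to 5 of the literal 'f', then 2 to 3 of the literal 'h' (lazy); then one or more of a digit (lazy); then optionally one of [kni], then exactly 3 of one of [9a4], then one or more of one of [j1ze] (lazy).
Because the quantifier is non-greedy, it stops expanding at the earliest point where the rest of the pattern can succeed.
Walking the string: at [0:11] → 'fffhh0n94aj'; at [15:28] → 'fffffhh1k44az'; at [32:47] → 'ffffhhh102n9aaz'.
No capturing groups, so `findall` returns the 3 full match strings.

['fffhh0n94aj', 'fffffhh1k44az', 'ffffhhh102n9aaz']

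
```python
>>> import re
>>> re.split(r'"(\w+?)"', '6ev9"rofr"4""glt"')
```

Matches to split on: at [4:10] → '"rofr"'; at [12:17] → '"glt"'.
Because the pattern has a capturing group, `split` also inserts each captured text between the pieces.

['6ev9', 'rofr', '4"', 'glt', '']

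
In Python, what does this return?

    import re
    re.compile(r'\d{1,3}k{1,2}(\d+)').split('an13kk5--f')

['an', '5', '--f']

Pattern: 1 to 3 of a digit, then 1 to 2 of a literal 'k'; then one or more of a digit (captured).
Matches to split on: at [2:7] → '13kk5'.
The group in the pattern means `split` returns the separators' captures alongside the pieces.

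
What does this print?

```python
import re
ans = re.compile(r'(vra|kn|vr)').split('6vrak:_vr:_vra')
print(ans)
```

Alternation tries branches left to right and keeps the first one that lets the overall match succeed at that position.
Because the pattern has a capturing group, `split` also inserts each captured text between the pieces.

['6', 'vra', 'k:_', 'vr', ':_', 'vra', '']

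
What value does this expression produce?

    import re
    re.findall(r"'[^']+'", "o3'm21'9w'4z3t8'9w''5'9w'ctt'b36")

Matches: at [2:7] → "'m21'"; at [9:16] → "'4z3t8'"; at [19:22] → "'5'"; at [24:29] → "'ctt'".
No capturing groups, so `findall` returns the 4 full match strings.

["'m21'", "'4z3t8'", "'5'", "'ctt'"]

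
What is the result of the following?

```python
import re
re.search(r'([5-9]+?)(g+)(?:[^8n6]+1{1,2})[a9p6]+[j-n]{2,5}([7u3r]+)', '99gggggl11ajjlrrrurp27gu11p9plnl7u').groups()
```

Pattern: one or more of a character in [5-9] (lazy) (captured); then one or more of a literal 'g' (captured); then one or more of any character except [8n6], then 1 to 2 of a literal '1' (non-capturing group); then one or more of one of [a9p6], then 2 to 5 of a character in [j-n]; then one or more of one of [7u3r] (captured).
`re.search` tries every starting position until one works.
The match spans [0:34] → '99gggggl11ajjlrrrurp27gu11p9plnl7u'.
Captured: group 1 = '99', group 2 = 'ggggg', group 3 = '7u'.

('99', 'ggggg', '7u')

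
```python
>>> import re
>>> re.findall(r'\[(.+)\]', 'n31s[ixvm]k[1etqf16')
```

['ixvm']

`findall` collects group 1 from the one match (1 total).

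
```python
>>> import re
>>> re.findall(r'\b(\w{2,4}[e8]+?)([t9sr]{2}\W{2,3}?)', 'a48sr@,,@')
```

Multiple groups make `findall` return tuples — one 2-tuple for the one match.

[('a48', 'sr@,')]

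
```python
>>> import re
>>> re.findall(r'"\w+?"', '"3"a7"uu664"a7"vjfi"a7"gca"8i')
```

Since nothing is captured, `findall` lists the 4 matched substrings directly.

['"3"', '"uu664"', '"vjfi"', '"gca"']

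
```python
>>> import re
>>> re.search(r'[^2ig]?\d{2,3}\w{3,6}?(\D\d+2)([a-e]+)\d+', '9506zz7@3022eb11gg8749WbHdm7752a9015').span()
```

(0, 16)

The match spans [0:16] → '9506zz7@3022eb11'.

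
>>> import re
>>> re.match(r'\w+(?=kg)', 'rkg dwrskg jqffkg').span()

(0, 1)

Lookahead/lookbehind check context without consuming it, so the matched span excludes the asserted characters.
`match` is anchored at position 0; if the pattern doesn't fit there, it returns None.
The match spans [0:1] → 'r'.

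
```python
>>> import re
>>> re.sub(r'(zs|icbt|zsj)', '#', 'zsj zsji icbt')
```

Alternation isn't longest-match — the leftmost alternative that fits at this position is chosen.
Matches: at [0:2] → 'zs'; at [4:6] → 'zs'; at [9:13] → 'icbt'.
`sub` substitutes '#' at each match site.

'#j #ji #'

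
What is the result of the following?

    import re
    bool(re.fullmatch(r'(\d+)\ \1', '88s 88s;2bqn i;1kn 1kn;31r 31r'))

False

`re.fullmatch` is like wrapping the pattern in `^…$` (in single-line mode).
Here the string isn't matched end-to-end, so the call returns None, and `bool(None)` is False.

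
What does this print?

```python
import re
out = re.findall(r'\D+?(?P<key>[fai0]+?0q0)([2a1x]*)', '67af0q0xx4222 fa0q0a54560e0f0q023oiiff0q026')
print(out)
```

Pattern: one or more of a non-digit (lazy); then one or more of one of [fai0] (lazy), then the literal '0q0' (captured as 'key'); then zero or more of one of [2a1x] (captured).
Walking the string: at [2:9] match 'af0q0xx', groups = ('f0q0', 'xx'); at [13:20] match ' fa0q0a', groups = ('fa0q0', 'a'); at [25:32] match 'e0f0q02', groups = ('0f0q0', '2'); at [33:42] match 'oiiff0q02', groups = ('iiff0q0', '2').
Multiple groups make `findall` return tuples — one 2-tuple for each match.

[('f0q0', 'xx'), ('fa0q0', 'a'), ('0f0q0', '2'), ('iiff0q0', '2')]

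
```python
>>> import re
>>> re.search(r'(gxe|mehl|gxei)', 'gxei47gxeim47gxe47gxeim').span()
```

`|` is ordered: at each position the engine commits to the first alternative that works.
The match spans [0:3] → 'gxe'.

(0, 3)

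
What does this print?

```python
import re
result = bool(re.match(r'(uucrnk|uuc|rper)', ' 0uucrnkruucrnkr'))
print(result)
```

False

`re.match` won't scan ahead — the pattern has to work from the very first character.
Here the string doesn't start with a match, so the call returns None, and `bool(None)` is False.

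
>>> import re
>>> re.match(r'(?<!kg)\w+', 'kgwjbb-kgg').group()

'kgwjbb'

`re.match` won't scan ahead — the pattern has to work from the very first character.
The match spans [0:6] → 'kgwjbb'.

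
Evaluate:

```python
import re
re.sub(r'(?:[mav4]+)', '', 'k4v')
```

The pattern matches one or more of one of [mav4] (non-capturing group).
`sub` substitutes '' at each match site.

'k'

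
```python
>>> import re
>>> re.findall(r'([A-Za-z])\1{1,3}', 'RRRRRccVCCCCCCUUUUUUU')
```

['R', 'c', 'C', 'C', 'U', 'U']

`\1` is not a pattern — it's the concrete string captured by group 1, re-applied verbatim.
Because there's exactly one group, `findall` drops the full match and keeps group 1 from each hit.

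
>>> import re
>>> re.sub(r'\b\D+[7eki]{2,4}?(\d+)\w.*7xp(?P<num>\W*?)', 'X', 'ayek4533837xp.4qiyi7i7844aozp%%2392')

Each match is replaced by 'X'.

'X.4qiyi7i7844aozp%%2392'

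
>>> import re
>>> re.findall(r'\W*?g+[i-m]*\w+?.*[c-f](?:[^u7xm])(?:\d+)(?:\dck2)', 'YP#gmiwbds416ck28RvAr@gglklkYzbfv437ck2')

['#gmiwbds416ck28RvAr@gglklkYzbfv437ck2']

This matches zero or more of a non-word character (lazy), then one or more of a literal 'g', then zero or more of a character in [i-m]; then one or more of a word character (lazy), then zero or more of any character, then a character in [c-f]; then any character except [u7xm] (non-capturing group); then one or more of a digit (non-capturing group); then a digit, then the literal 'ck2' (non-capturing group).
Scanning left to right: at [2:39] → '#gmiwbds416ck28RvAr@gglklkYzbfv437ck2'.
`findall` yields the raw match text (1 of them) because the pattern has no groups.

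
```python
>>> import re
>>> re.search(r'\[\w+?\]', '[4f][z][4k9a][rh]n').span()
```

(0, 4)

The match spans [0:4] → '[4f]'.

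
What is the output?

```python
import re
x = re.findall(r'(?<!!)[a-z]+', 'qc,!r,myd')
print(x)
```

`(?!…)`/`(?<!…)` only lets a position through if the neighbouring text does NOT match; no characters are consumed.
`findall` yields the raw match text (2 of them) because the pattern has no groups.

['qc', 'myd']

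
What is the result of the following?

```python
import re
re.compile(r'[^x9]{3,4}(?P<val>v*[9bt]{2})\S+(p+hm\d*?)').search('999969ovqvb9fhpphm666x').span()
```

(6, 18)

The pattern matches 3 to 4 of any character except [x9]; then zero or more of a literal 'v', then exactly 2 of one of [9bt] (captured as 'val'); then one or more of a non-whitespace character; then one or more of the literal 'p', then the literal 'hm', then zero or more of a digit (lazy) (captured).
A `+?`/`*?`/`{m,n}?` starts at its minimum and grows only as far as needed for what follows to match.
`re.search` scans for the first position where the pattern succeeds.
The match spans [6:18] → 'ovqvb9fhpphm'.
Captured: group 1 = 'b9', group 2 = 'phm'.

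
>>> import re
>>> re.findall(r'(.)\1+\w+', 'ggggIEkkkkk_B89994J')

['g']

The backreference `\1` re-matches whatever the first group consumed, character for character.
Because there's exactly one group, `findall` drops the full match and keeps group 1 from the one hit.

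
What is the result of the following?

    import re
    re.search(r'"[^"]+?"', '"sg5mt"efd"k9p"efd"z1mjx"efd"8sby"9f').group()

`re.search` scans for the first position where the pattern succeeds.
The match spans [0:7] → '"sg5mt"'.

'"sg5mt"'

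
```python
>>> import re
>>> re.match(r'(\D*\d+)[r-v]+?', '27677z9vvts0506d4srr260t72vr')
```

None

With `match`, the pattern is implicitly anchored at the beginning.
Here the string doesn't start with a match, so the call returns None.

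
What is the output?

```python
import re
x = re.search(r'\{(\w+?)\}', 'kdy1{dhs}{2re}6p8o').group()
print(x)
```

{dhs}

The match spans [4:9] → '{dhs}'.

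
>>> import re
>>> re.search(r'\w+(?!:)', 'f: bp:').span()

(3, 4)

The negative lookaround is zero-width — it rules out positions where the adjacent text would match, without consuming anything.
`re.search` tries every starting position until one works.
The match spans [3:4] → 'b'.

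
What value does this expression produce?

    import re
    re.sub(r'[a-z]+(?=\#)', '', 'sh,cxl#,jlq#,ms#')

Lookahead/lookbehind check context without consuming it, so the matched span excludes the asserted characters.
Every occurrence is swapped for ''.

'sh,#,#,#'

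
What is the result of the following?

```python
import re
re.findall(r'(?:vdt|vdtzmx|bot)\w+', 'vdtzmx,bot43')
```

['vdtzmx', 'bot43']

Scanning left to right: at [0:6] → 'vdtzmx'; at [7:12] → 'bot43'.
With no groups in the pattern, `findall` gives back each whole match — 2 here.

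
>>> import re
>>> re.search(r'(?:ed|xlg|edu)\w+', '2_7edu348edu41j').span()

(3, 15)

`re.search` tries every starting position until one works.
The match spans [3:15] → 'edu348edu41j'.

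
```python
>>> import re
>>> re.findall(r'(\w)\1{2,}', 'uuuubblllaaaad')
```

After group 1 captures some text, `\1` only succeeds where that same text appears again.
Scanning left to right: at [0:4] match 'uuuu', group 1 = 'u'; at [6:9] match 'lll', group 1 = 'l'; at [9:13] match 'aaaa', group 1 = 'a'.
Because there's exactly one group, `findall` drops the full match and keeps group 1 from each hit.

['u', 'l', 'a']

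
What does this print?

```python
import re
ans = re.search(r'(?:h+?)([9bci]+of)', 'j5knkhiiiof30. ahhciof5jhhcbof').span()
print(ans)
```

(5, 11)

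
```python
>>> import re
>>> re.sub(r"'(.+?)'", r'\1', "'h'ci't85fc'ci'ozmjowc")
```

`\1` in the replacement pulls in group 1's text for each match.

"hcit85fcci'ozmjowc"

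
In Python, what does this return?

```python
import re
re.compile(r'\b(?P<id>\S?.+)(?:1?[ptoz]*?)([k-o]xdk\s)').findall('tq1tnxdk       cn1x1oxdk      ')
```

This matches a word boundary (`\b`, zero-width); then optionally a non-whitespace character, then one or more of any character (captured as 'id'); then optionally a literal '1', then zero or more of one of [ptoz] (lazy) (non-capturing group); then a character in [k-o], then the literal 'xdk', then whitespace (captured).
Scanning left to right: at [0:25] match 'tq1tnxdk       cn1x1oxdk ', groups = ('tq1tnxdk       cn1x1', 'oxdk ').
With 2 capturing groups, `findall` returns a 2-tuple per match.

[('tq1tnxdk       cn1x1', 'oxdk ')]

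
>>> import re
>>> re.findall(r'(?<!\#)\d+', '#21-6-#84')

['1', '6', '4']

The negative lookaround is zero-width — it rules out positions where the adjacent text would match, without consuming anything.
With no groups in the pattern, `findall` gives back each whole match — 3 here.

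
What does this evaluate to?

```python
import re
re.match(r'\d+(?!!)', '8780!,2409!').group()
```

The negative lookaround is zero-width — it rules out positions where the adjacent text would match, without consuming anything.
`match` is anchored at position 0; if the pattern doesn't fit there, it returns None.
The match spans [0:3] → '878'.

'878'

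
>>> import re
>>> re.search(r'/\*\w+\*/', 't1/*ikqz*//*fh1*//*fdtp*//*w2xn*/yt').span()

(2, 10)

The match spans [2:10] → '/*ikqz*/'.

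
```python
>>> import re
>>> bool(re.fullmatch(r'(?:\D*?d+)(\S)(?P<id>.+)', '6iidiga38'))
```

`re.fullmatch` is like wrapping the pattern in `^…$` (in single-line mode).
Here there's no way to consume every character, so the call returns None, and `bool(None)` is False.

False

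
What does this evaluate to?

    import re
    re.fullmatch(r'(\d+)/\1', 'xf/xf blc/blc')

None

After group 1 captures some text, `\1` only succeeds where that same text appears again.
`fullmatch` succeeds only if the pattern covers the string from start to end.
Here there's no way to consume every character, so the call returns None.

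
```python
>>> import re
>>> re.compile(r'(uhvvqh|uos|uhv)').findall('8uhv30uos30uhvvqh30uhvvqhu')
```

Alternation isn't longest-match — the leftmost alternative that fits at this position is chosen.
With a single group, `findall` returns only what that group captured — 4 items.

['uhv', 'uos', 'uhvvqh', 'uhvvqh']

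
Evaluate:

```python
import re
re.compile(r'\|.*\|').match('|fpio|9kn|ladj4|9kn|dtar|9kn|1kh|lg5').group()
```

'|fpio|9kn|ladj4|9kn|dtar|9kn|1kh|'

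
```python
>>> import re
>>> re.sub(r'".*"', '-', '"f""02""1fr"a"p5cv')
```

'-p5cv'

Matches: at [0:14] → '"f""02""1fr"a"'.
`sub` substitutes '-' at each match site.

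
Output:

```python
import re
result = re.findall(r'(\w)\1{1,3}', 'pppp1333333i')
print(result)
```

The backreference `\1` re-matches whatever the first group consumed, character for character.
Scanning left to right: at [0:4] match 'pppp', group 1 = 'p'; at [5:9] match '3333', group 1 = '3'; at [9:11] match '33', group 1 = '3'.
With a single group, `findall` returns only what that group captured — 3 items.

['p', '3', '3']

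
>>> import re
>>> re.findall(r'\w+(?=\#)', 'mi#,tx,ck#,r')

['mi', 'ck']

The `(?=…)`/`(?<=…)` assertion just peeks at neighbouring text; it doesn't advance the match position.
Scanning left to right: at [0:2] → 'mi'; at [7:9] → 'ck'.
With no groups in the pattern, `findall` gives back each whole match — 2 here.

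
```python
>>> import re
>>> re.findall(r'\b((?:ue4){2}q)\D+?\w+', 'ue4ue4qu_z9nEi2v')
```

The pattern matches a word boundary (`\b`, zero-width); then the literal 'ue4' repeated 2 times, then a literal 'q' (captured); then one or more of a non-digit (lazy); then one or more of a word character.
Because there's exactly one group, `findall` drops the full match and keeps group 1 from the one hit.

['ue4ue4q']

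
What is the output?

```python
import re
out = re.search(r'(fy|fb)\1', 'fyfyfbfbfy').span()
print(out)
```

A backreference is literal: `\1` must see the identical characters the first group matched.
The match spans [0:4] → 'fyfy'.

(0, 4)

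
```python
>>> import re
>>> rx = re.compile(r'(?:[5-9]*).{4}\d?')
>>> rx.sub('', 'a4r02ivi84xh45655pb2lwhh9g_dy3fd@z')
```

''

The pattern matches zero or more of a character in [5-9] (non-capturing group); then exactly 4 of any character, then optionally a digit.
Each match is replaced by ''.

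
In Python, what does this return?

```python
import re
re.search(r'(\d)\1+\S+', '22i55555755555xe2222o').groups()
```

('2',)

The match spans [0:21] → '22i55555755555xe2222o'.
Captured: group 1 = '2'.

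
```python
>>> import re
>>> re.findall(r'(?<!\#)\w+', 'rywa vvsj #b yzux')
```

['rywa', 'vvsj', 'yzux']

Because the assertion is negative and zero-width, positions next to the forbidden text are skipped.
Scanning left to right: at [0:4] → 'rywa'; at [5:9] → 'vvsj'; at [13:17] → 'yzux'.
No capturing groups, so `findall` returns the 3 full match strings.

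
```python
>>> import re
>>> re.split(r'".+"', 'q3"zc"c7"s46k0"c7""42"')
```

['q3', '']

Matches to split on: at [2:22] → '"zc"c7"s46k0"c7""42"'.
`split` removes every match and returns the 2 fragments in between.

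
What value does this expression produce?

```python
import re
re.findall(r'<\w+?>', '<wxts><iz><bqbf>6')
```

['<wxts>', '<iz>', '<bqbf>']

No capturing groups, so `findall` returns the 3 full match strings.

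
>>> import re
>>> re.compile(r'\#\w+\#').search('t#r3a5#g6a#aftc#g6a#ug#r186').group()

'#r3a5#'

Unlike `match`, `search` isn't anchored — it looks for the pattern anywhere in the string.
The match spans [1:7] → '#r3a5#'.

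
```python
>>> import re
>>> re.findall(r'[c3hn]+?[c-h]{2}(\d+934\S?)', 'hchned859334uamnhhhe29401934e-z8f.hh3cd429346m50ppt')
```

The pattern matches one or more of one of [c3hn] (lazy), then exactly 2 of a character in [c-h]; then one or more of a digit, then the literal '934', then optionally a non-whitespace character (captured).
Walking the string: at [15:29] match 'nhhhe29401934e', group 1 = '29401934e'; at [34:45] match 'hh3cd429346', group 1 = '429346'.
One capturing group, so `findall` returns just the captured substring from each match — 2 in all.

['29401934e', '429346']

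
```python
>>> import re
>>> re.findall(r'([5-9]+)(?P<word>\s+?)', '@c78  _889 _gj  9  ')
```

The `?` after the quantifier makes it lazy — it takes as little as possible before letting the rest of the pattern try.
Multiple groups make `findall` return tuples — one 2-tuple for each match.

[('78', ' '), ('889', ' '), ('9', ' ')]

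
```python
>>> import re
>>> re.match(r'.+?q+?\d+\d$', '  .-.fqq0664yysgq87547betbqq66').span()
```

The pattern matches one or more of any character (lazy); then one or more of a literal 'q' (lazy); then one or more of a digit, then a digit; then anchored at the end.
`re.match` won't scan ahead — the pattern has to work from the very first character.
The match spans [0:30] → '  .-.fqq0664yysgq87547betbqq66'.

(0, 30)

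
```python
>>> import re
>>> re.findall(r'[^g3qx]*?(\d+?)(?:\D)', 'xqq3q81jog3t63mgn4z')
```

['3', '81', '3', '63', '4']

This matches zero or more of any character except [g3qx] (lazy); then one or more of a digit (lazy) (captured); then a non-digit (non-capturing group).
A `+?`/`*?`/`{m,n}?` starts at its minimum and grows only as far as needed for what follows to match.
Matches: at [3:5] match '3q', group 1 = '3'; at [5:8] match '81j', group 1 = '81'; at [10:12] match '3t', group 1 = '3'; at [12:15] match '63m', group 1 = '63'; at [16:19] match 'n4z', group 1 = '4'.
`findall` collects group 1 from each match (5 total).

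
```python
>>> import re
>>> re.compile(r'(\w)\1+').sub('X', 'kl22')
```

After group 1 captures some text, `\1` only succeeds where that same text appears again.
Matches: at [2:4] → '22'.
Each match is replaced by 'X'.

'klX'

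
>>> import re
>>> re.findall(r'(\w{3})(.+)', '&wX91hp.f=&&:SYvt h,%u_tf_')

This matches exactly 3 of a word character (captured); then one or more of any character (captured).
Matches: at [1:26] match 'wX91hp.f=&&:SYvt h,%u_tf_', groups = ('wX9', '1hp.f=&&:SYvt h,%u_tf_').
Multiple groups make `findall` return tuples — one 2-tuple for the one match.

[('wX9', '1hp.f=&&:SYvt h,%u_tf_')]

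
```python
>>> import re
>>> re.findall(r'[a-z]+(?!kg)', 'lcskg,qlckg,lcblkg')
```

['lcskg', 'qlckg', 'lcblkg']

Because the assertion is negative and zero-width, positions next to the forbidden text are skipped.
Scanning left to right: at [0:5] → 'lcskg'; at [6:11] → 'qlckg'; at [12:18] → 'lcblkg'.
No capturing groups, so `findall` returns the 3 full match strings.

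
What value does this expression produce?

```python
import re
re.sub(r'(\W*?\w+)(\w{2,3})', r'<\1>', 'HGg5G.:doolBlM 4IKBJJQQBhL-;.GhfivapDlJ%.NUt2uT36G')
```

'<HGg><.:doolB>< 4IKBJJQQB><-;.GhfivapD><%.NUt2uT3>'

Each match is replaced using the text its own group 1 captured.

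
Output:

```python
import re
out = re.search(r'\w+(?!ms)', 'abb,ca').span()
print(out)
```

`(?!…)`/`(?<!…)` only lets a position through if the neighbouring text does NOT match; no characters are consumed.
The match spans [0:3] → 'abb'.

(0, 3)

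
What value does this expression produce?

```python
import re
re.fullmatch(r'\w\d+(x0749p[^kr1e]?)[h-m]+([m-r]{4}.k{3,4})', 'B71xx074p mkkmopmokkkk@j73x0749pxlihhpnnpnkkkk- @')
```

This matches a word character, then one or more of a digit; then the literal 'x07', then the literal '49p', then optionally any character except [kr1e] (captured); then one or more of a character in [h-m]; then exactly 4 of a character in [m-r], then any character, then 3 to 4 of a literal 'k' (captured).
For `fullmatch`, every character of the input must be accounted for by the pattern.
Here the string isn't matched end-to-end, so the call returns None.

None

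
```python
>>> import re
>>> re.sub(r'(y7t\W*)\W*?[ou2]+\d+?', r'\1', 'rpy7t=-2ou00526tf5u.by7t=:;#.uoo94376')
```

'rpy7t=-0526tf5u.by7t=:;#.4376'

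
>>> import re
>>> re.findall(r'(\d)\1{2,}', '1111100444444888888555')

['1', '4', '8', '5']

The backreference `\1` re-matches whatever the first group consumed, character for character.
Scanning left to right: at [0:5] match '11111', group 1 = '1'; at [7:13] match '444444', group 1 = '4'; at [13:19] match '888888', group 1 = '8'; at [19:22] match '555', group 1 = '5'.
`findall` collects group 1 from each match (4 total).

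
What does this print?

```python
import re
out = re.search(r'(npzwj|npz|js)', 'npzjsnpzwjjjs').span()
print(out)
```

(0, 3)

The match spans [0:3] → 'npz'.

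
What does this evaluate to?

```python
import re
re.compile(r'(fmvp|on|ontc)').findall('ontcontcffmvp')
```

['on', 'on', 'fmvp']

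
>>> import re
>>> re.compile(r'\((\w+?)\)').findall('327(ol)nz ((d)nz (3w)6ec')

['ol', 'd', '3w']

Walking the string: at [3:7] match '(ol)', group 1 = 'ol'; at [11:14] match '(d)', group 1 = 'd'; at [17:21] match '(3w)', group 1 = '3w'.
With a single group, `findall` returns only what that group captured — 3 items.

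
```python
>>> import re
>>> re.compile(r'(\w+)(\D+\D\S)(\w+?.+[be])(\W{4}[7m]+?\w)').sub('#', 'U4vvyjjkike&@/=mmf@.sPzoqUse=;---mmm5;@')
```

'#f@.sPzoqUse=;---mmm5;@'

The pattern matches one or more of a word character (captured); then one or more of a non-digit, then a non-digit, then a non-whitespace character (captured); then one or more of a word character (lazy), then one or more of any character, then one of [be] (captured); then exactly 4 of a non-word character, then one or more of one of [7m] (lazy), then a word character (captured).
A non-greedy quantifier consumes as few characters as it can — just enough that the remainder of the pattern still matches from where it stops; whatever follows it matches normally.
Matches: at [0:17] → 'U4vvyjjkike&@/=mm'.
`sub` substitutes '#' at each match site.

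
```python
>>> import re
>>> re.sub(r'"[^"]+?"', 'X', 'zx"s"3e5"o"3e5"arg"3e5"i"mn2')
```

'zxX3e5X3e5X3e5Xmn2'

Matches: at [2:5] → '"s"'; at [8:11] → '"o"'; at [14:19] → '"arg"'; at [22:25] → '"i"'.
Each match is replaced by 'X'.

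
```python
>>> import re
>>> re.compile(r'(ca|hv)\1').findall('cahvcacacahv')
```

The backreference `\1` re-matches whatever the first group consumed, character for character.
With a single group, `findall` returns only what that group captured — 1 item.

['ca']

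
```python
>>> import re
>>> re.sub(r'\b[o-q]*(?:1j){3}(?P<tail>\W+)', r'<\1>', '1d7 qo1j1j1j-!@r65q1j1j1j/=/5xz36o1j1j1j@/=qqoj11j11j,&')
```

'1d7 <-!@>r65q1j1j1j/=/5xz36o1j1j1j@/=qqoj11j11j,&'

`\1` in the replacement pulls in group 1's text for each match.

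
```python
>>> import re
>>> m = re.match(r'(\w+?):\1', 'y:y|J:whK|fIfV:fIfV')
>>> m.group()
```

With `match`, the pattern is implicitly anchored at the beginning.
The match spans [0:3] → 'y:y'.

'y:y'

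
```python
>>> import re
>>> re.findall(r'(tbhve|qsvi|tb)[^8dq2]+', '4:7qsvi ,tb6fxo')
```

['qsvi']

One capturing group, so `findall` returns just the captured substring from the one match — 1 in all.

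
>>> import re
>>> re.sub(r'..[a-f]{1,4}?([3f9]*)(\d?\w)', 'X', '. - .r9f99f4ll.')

`sub` substitutes 'X' at each match site.

'. - .Xl.'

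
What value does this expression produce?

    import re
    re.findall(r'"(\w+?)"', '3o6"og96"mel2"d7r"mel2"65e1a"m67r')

One capturing group, so `findall` returns just the captured substring from each match — 3 in all.

['og96', 'd7r', '65e1a']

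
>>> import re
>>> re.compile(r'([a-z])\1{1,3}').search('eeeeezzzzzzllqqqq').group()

'eeee'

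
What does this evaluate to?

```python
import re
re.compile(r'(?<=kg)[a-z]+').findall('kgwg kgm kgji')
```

['wg', 'm', 'ji']

Lookahead/lookbehind check context without consuming it, so the matched span excludes the asserted characters.
Scanning left to right: at [2:4] → 'wg'; at [7:8] → 'm'; at [11:13] → 'ji'.
Since nothing is captured, `findall` lists the 3 matched substrings directly.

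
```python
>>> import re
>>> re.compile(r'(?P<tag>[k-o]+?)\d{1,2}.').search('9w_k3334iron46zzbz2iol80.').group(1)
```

The pattern matches one or more of a character in [k-o] (lazy) (captured as 'tag'); then 1 to 2 of a digit, then any character.
`search` walks the string left to right and returns the first match it finds.
The match spans [3:7] → 'k333'.
Captured: group 1 = 'k'.

'k'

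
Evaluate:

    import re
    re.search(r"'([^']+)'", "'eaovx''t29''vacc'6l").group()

"'eaovx'"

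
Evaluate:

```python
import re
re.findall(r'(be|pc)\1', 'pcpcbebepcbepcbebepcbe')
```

After group 1 captures some text, `\1` only succeeds where that same text appears again.
Scanning left to right: at [0:4] match 'pcpc', group 1 = 'pc'; at [4:8] match 'bebe', group 1 = 'be'; at [14:18] match 'bebe', group 1 = 'be'.
`findall` collects group 1 from each match (3 total).

['pc', 'be', 'be']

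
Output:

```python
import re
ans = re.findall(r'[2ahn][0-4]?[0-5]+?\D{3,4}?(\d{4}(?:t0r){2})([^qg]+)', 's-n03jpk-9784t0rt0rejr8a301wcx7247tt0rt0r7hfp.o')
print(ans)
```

[('9784t0rt0r', 'ejr8a301wcx7247tt0rt0r7hfp.o')]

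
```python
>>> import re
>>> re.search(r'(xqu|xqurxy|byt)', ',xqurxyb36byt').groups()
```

('xqu',)

The match spans [1:4] → 'xqu'.
Captured: group 1 = 'xqu'.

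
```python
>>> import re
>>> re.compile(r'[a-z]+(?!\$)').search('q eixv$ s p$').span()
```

A negative assertion filters positions out without eating any characters.
Unlike `match`, `search` isn't anchored — it looks for the pattern anywhere in the string.
The match spans [0:1] → 'q'.

(0, 1)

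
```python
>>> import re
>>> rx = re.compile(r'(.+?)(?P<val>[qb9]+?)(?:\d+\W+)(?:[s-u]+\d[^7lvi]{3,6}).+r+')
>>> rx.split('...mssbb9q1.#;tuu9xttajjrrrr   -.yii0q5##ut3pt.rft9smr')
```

Pattern: one or more of any character (lazy) (captured); then one or more of one of [qb9] (lazy) (captured as 'val'); then one or more of a digit, then one or more of a non-word character (non-capturing group); then one or more of a character in [s-u], then a digit, then 3 to 6 of any character except [7lvi] (non-capturing group); then one or more of any character, then one or more of the literal 'r'.
`re.split` interleaves the captured-group text with the surrounding fragments.

['', '...mss', 'bb9q', '']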